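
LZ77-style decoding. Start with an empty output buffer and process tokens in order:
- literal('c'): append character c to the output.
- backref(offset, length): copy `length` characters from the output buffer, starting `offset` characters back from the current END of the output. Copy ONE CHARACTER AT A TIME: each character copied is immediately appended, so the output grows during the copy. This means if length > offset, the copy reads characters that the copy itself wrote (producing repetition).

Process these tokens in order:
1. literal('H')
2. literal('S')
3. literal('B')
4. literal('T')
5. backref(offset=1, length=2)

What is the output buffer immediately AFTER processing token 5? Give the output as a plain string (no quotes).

Token 1: literal('H'). Output: "H"
Token 2: literal('S'). Output: "HS"
Token 3: literal('B'). Output: "HSB"
Token 4: literal('T'). Output: "HSBT"
Token 5: backref(off=1, len=2) (overlapping!). Copied 'TT' from pos 3. Output: "HSBTTT"

Answer: HSBTTT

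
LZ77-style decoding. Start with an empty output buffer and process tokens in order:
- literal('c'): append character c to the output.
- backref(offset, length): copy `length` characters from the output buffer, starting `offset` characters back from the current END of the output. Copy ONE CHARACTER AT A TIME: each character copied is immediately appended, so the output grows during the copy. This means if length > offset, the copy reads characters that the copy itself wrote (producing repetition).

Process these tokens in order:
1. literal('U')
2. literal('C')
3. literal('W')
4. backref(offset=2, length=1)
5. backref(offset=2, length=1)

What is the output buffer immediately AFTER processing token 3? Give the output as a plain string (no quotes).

Answer: UCW

Derivation:
Token 1: literal('U'). Output: "U"
Token 2: literal('C'). Output: "UC"
Token 3: literal('W'). Output: "UCW"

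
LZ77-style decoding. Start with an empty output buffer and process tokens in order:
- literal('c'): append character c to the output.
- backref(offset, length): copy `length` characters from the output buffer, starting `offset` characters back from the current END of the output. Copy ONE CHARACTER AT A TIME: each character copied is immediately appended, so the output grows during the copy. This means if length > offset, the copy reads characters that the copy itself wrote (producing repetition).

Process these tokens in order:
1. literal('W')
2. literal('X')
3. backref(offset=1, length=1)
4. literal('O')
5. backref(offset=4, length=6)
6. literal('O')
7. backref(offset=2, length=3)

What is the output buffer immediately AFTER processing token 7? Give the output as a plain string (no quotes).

Token 1: literal('W'). Output: "W"
Token 2: literal('X'). Output: "WX"
Token 3: backref(off=1, len=1). Copied 'X' from pos 1. Output: "WXX"
Token 4: literal('O'). Output: "WXXO"
Token 5: backref(off=4, len=6) (overlapping!). Copied 'WXXOWX' from pos 0. Output: "WXXOWXXOWX"
Token 6: literal('O'). Output: "WXXOWXXOWXO"
Token 7: backref(off=2, len=3) (overlapping!). Copied 'XOX' from pos 9. Output: "WXXOWXXOWXOXOX"

Answer: WXXOWXXOWXOXOX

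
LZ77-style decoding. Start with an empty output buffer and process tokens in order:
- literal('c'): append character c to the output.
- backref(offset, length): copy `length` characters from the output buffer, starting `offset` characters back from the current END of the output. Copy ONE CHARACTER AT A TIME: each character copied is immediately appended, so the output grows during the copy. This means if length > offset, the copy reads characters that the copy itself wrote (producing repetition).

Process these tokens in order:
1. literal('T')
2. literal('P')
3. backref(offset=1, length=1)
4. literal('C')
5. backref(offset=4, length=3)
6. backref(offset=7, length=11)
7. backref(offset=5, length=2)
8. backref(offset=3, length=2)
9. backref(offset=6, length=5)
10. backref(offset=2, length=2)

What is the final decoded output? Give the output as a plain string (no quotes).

Answer: TPPCTPPTPPCTPPTPPCPTCPPCPTCTC

Derivation:
Token 1: literal('T'). Output: "T"
Token 2: literal('P'). Output: "TP"
Token 3: backref(off=1, len=1). Copied 'P' from pos 1. Output: "TPP"
Token 4: literal('C'). Output: "TPPC"
Token 5: backref(off=4, len=3). Copied 'TPP' from pos 0. Output: "TPPCTPP"
Token 6: backref(off=7, len=11) (overlapping!). Copied 'TPPCTPPTPPC' from pos 0. Output: "TPPCTPPTPPCTPPTPPC"
Token 7: backref(off=5, len=2). Copied 'PT' from pos 13. Output: "TPPCTPPTPPCTPPTPPCPT"
Token 8: backref(off=3, len=2). Copied 'CP' from pos 17. Output: "TPPCTPPTPPCTPPTPPCPTCP"
Token 9: backref(off=6, len=5). Copied 'PCPTC' from pos 16. Output: "TPPCTPPTPPCTPPTPPCPTCPPCPTC"
Token 10: backref(off=2, len=2). Copied 'TC' from pos 25. Output: "TPPCTPPTPPCTPPTPPCPTCPPCPTCTC"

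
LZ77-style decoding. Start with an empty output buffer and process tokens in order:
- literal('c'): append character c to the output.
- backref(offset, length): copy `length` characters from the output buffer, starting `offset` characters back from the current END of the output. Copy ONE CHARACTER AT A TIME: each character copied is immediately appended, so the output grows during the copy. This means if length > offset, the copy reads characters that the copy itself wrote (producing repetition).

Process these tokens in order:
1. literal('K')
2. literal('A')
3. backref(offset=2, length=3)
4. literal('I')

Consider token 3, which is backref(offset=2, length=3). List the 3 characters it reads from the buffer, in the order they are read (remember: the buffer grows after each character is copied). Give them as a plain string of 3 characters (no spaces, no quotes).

Token 1: literal('K'). Output: "K"
Token 2: literal('A'). Output: "KA"
Token 3: backref(off=2, len=3). Buffer before: "KA" (len 2)
  byte 1: read out[0]='K', append. Buffer now: "KAK"
  byte 2: read out[1]='A', append. Buffer now: "KAKA"
  byte 3: read out[2]='K', append. Buffer now: "KAKAK"

Answer: KAK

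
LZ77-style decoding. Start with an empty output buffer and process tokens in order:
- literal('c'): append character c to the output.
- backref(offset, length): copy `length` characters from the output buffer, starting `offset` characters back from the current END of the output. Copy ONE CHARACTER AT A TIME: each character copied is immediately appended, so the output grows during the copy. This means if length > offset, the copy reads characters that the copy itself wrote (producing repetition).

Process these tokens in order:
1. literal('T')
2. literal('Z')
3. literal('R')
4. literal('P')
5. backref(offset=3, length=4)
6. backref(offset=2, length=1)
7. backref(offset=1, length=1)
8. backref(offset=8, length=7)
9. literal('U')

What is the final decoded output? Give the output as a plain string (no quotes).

Answer: TZRPZRPZPPRPZRPZPU

Derivation:
Token 1: literal('T'). Output: "T"
Token 2: literal('Z'). Output: "TZ"
Token 3: literal('R'). Output: "TZR"
Token 4: literal('P'). Output: "TZRP"
Token 5: backref(off=3, len=4) (overlapping!). Copied 'ZRPZ' from pos 1. Output: "TZRPZRPZ"
Token 6: backref(off=2, len=1). Copied 'P' from pos 6. Output: "TZRPZRPZP"
Token 7: backref(off=1, len=1). Copied 'P' from pos 8. Output: "TZRPZRPZPP"
Token 8: backref(off=8, len=7). Copied 'RPZRPZP' from pos 2. Output: "TZRPZRPZPPRPZRPZP"
Token 9: literal('U'). Output: "TZRPZRPZPPRPZRPZPU"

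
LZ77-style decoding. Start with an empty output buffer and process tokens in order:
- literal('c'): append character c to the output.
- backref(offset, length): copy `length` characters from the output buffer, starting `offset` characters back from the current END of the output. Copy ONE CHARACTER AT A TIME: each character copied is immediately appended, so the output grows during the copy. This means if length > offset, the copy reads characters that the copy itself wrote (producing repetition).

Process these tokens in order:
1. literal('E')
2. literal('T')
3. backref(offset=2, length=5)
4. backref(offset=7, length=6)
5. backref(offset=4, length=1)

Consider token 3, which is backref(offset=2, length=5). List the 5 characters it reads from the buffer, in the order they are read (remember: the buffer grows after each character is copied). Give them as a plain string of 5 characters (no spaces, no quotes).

Answer: ETETE

Derivation:
Token 1: literal('E'). Output: "E"
Token 2: literal('T'). Output: "ET"
Token 3: backref(off=2, len=5). Buffer before: "ET" (len 2)
  byte 1: read out[0]='E', append. Buffer now: "ETE"
  byte 2: read out[1]='T', append. Buffer now: "ETET"
  byte 3: read out[2]='E', append. Buffer now: "ETETE"
  byte 4: read out[3]='T', append. Buffer now: "ETETET"
  byte 5: read out[4]='E', append. Buffer now: "ETETETE"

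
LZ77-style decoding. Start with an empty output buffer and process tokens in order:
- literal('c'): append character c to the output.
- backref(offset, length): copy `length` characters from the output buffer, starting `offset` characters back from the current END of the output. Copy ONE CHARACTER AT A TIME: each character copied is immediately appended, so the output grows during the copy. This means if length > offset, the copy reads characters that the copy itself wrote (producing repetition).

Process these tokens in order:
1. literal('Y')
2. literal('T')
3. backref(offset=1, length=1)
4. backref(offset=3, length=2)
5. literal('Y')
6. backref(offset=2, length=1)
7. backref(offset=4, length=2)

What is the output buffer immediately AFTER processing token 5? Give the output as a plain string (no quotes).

Answer: YTTYTY

Derivation:
Token 1: literal('Y'). Output: "Y"
Token 2: literal('T'). Output: "YT"
Token 3: backref(off=1, len=1). Copied 'T' from pos 1. Output: "YTT"
Token 4: backref(off=3, len=2). Copied 'YT' from pos 0. Output: "YTTYT"
Token 5: literal('Y'). Output: "YTTYTY"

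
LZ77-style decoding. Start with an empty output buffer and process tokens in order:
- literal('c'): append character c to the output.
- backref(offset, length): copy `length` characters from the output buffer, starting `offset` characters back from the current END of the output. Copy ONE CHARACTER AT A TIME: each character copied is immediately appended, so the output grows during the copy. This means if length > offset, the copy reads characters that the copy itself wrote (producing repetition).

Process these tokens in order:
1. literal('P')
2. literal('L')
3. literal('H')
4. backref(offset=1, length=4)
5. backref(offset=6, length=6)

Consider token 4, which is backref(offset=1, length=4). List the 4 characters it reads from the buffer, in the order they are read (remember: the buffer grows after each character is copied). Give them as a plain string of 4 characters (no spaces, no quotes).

Token 1: literal('P'). Output: "P"
Token 2: literal('L'). Output: "PL"
Token 3: literal('H'). Output: "PLH"
Token 4: backref(off=1, len=4). Buffer before: "PLH" (len 3)
  byte 1: read out[2]='H', append. Buffer now: "PLHH"
  byte 2: read out[3]='H', append. Buffer now: "PLHHH"
  byte 3: read out[4]='H', append. Buffer now: "PLHHHH"
  byte 4: read out[5]='H', append. Buffer now: "PLHHHHH"

Answer: HHHH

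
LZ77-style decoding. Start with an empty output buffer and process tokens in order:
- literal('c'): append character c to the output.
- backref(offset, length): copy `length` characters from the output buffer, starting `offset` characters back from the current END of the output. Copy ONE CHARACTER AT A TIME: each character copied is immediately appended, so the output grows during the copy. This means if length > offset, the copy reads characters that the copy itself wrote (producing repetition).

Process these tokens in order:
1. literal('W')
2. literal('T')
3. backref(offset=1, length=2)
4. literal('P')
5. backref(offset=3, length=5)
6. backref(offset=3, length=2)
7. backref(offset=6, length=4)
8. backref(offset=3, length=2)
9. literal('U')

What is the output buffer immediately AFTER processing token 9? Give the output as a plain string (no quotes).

Answer: WTTTPTTPTTPTTPTTPTU

Derivation:
Token 1: literal('W'). Output: "W"
Token 2: literal('T'). Output: "WT"
Token 3: backref(off=1, len=2) (overlapping!). Copied 'TT' from pos 1. Output: "WTTT"
Token 4: literal('P'). Output: "WTTTP"
Token 5: backref(off=3, len=5) (overlapping!). Copied 'TTPTT' from pos 2. Output: "WTTTPTTPTT"
Token 6: backref(off=3, len=2). Copied 'PT' from pos 7. Output: "WTTTPTTPTTPT"
Token 7: backref(off=6, len=4). Copied 'TPTT' from pos 6. Output: "WTTTPTTPTTPTTPTT"
Token 8: backref(off=3, len=2). Copied 'PT' from pos 13. Output: "WTTTPTTPTTPTTPTTPT"
Token 9: literal('U'). Output: "WTTTPTTPTTPTTPTTPTU"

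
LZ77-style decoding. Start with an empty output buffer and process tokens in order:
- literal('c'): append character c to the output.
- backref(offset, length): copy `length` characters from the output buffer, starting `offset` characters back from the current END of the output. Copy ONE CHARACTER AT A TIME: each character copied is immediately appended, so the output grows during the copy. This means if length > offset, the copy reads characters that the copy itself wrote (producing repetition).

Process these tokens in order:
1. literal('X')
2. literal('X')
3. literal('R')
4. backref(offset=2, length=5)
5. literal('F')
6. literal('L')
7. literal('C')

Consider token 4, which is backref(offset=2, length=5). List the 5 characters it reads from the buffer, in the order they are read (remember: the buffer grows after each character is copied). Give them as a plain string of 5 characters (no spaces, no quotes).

Answer: XRXRX

Derivation:
Token 1: literal('X'). Output: "X"
Token 2: literal('X'). Output: "XX"
Token 3: literal('R'). Output: "XXR"
Token 4: backref(off=2, len=5). Buffer before: "XXR" (len 3)
  byte 1: read out[1]='X', append. Buffer now: "XXRX"
  byte 2: read out[2]='R', append. Buffer now: "XXRXR"
  byte 3: read out[3]='X', append. Buffer now: "XXRXRX"
  byte 4: read out[4]='R', append. Buffer now: "XXRXRXR"
  byte 5: read out[5]='X', append. Buffer now: "XXRXRXRX"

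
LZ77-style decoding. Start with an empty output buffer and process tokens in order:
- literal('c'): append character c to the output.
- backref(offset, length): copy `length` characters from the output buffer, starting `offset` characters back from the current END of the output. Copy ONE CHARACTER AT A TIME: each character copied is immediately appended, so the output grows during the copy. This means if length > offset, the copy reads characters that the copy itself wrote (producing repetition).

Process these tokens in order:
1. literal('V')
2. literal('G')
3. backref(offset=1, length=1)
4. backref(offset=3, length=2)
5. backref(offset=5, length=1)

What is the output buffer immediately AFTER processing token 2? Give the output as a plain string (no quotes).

Token 1: literal('V'). Output: "V"
Token 2: literal('G'). Output: "VG"

Answer: VG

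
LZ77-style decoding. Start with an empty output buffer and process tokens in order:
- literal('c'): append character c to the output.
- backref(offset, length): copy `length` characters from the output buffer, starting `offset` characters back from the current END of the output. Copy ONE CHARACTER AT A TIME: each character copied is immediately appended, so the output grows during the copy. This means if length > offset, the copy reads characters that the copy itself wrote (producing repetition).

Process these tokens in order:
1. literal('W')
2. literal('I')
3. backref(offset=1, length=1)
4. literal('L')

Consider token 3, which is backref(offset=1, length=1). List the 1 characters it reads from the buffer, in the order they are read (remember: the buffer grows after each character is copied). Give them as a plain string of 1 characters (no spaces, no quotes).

Token 1: literal('W'). Output: "W"
Token 2: literal('I'). Output: "WI"
Token 3: backref(off=1, len=1). Buffer before: "WI" (len 2)
  byte 1: read out[1]='I', append. Buffer now: "WII"

Answer: I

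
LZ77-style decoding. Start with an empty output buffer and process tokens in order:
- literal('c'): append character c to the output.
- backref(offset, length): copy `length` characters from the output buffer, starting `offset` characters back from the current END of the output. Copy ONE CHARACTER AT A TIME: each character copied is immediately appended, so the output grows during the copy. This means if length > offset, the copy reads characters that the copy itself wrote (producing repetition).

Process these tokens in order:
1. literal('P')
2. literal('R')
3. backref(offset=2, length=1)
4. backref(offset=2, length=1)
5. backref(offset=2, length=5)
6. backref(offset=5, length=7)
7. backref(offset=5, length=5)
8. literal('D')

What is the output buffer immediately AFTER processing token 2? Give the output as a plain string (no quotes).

Answer: PR

Derivation:
Token 1: literal('P'). Output: "P"
Token 2: literal('R'). Output: "PR"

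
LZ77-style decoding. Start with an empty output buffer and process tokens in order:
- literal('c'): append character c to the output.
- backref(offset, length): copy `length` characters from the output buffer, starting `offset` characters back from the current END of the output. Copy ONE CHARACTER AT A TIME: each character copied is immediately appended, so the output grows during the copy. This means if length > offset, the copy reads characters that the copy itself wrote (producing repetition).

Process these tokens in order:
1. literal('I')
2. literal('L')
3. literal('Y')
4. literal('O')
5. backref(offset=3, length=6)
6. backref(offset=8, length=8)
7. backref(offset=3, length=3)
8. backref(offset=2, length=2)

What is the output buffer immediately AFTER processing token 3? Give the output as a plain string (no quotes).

Token 1: literal('I'). Output: "I"
Token 2: literal('L'). Output: "IL"
Token 3: literal('Y'). Output: "ILY"

Answer: ILY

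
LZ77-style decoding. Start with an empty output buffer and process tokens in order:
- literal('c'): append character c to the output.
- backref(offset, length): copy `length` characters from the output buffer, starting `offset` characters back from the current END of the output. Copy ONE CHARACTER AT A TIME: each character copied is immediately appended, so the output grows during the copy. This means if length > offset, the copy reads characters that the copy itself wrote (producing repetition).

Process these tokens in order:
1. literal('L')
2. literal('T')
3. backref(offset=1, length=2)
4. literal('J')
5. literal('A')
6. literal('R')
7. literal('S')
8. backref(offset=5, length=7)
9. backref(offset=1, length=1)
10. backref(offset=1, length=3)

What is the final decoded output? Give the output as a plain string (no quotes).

Token 1: literal('L'). Output: "L"
Token 2: literal('T'). Output: "LT"
Token 3: backref(off=1, len=2) (overlapping!). Copied 'TT' from pos 1. Output: "LTTT"
Token 4: literal('J'). Output: "LTTTJ"
Token 5: literal('A'). Output: "LTTTJA"
Token 6: literal('R'). Output: "LTTTJAR"
Token 7: literal('S'). Output: "LTTTJARS"
Token 8: backref(off=5, len=7) (overlapping!). Copied 'TJARSTJ' from pos 3. Output: "LTTTJARSTJARSTJ"
Token 9: backref(off=1, len=1). Copied 'J' from pos 14. Output: "LTTTJARSTJARSTJJ"
Token 10: backref(off=1, len=3) (overlapping!). Copied 'JJJ' from pos 15. Output: "LTTTJARSTJARSTJJJJJ"

Answer: LTTTJARSTJARSTJJJJJ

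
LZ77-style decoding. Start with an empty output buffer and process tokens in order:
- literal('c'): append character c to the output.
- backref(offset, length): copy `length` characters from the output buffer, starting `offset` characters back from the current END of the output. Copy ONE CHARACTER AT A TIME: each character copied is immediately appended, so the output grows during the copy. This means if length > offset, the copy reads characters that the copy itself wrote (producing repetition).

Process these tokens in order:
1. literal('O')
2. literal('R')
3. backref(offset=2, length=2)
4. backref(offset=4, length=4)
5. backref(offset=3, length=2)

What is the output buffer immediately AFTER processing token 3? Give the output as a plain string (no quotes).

Token 1: literal('O'). Output: "O"
Token 2: literal('R'). Output: "OR"
Token 3: backref(off=2, len=2). Copied 'OR' from pos 0. Output: "OROR"

Answer: OROR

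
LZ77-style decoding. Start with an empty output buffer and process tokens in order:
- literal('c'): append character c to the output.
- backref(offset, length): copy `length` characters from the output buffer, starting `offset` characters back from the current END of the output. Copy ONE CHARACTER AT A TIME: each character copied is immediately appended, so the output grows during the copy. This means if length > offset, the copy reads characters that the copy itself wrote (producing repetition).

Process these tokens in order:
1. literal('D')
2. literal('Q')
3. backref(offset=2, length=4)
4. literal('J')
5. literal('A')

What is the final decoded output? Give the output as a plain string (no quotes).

Token 1: literal('D'). Output: "D"
Token 2: literal('Q'). Output: "DQ"
Token 3: backref(off=2, len=4) (overlapping!). Copied 'DQDQ' from pos 0. Output: "DQDQDQ"
Token 4: literal('J'). Output: "DQDQDQJ"
Token 5: literal('A'). Output: "DQDQDQJA"

Answer: DQDQDQJA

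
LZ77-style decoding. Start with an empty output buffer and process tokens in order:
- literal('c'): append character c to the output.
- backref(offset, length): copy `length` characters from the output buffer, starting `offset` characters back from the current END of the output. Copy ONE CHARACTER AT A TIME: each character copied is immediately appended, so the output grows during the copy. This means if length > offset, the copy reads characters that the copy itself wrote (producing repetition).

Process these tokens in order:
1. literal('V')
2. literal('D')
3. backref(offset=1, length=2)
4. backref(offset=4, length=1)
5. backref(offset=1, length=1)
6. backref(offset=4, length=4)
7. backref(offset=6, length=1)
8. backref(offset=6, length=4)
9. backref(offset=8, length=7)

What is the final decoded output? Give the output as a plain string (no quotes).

Answer: VDDDVVDDVVVVDDVDVVVVDD

Derivation:
Token 1: literal('V'). Output: "V"
Token 2: literal('D'). Output: "VD"
Token 3: backref(off=1, len=2) (overlapping!). Copied 'DD' from pos 1. Output: "VDDD"
Token 4: backref(off=4, len=1). Copied 'V' from pos 0. Output: "VDDDV"
Token 5: backref(off=1, len=1). Copied 'V' from pos 4. Output: "VDDDVV"
Token 6: backref(off=4, len=4). Copied 'DDVV' from pos 2. Output: "VDDDVVDDVV"
Token 7: backref(off=6, len=1). Copied 'V' from pos 4. Output: "VDDDVVDDVVV"
Token 8: backref(off=6, len=4). Copied 'VDDV' from pos 5. Output: "VDDDVVDDVVVVDDV"
Token 9: backref(off=8, len=7). Copied 'DVVVVDD' from pos 7. Output: "VDDDVVDDVVVVDDVDVVVVDD"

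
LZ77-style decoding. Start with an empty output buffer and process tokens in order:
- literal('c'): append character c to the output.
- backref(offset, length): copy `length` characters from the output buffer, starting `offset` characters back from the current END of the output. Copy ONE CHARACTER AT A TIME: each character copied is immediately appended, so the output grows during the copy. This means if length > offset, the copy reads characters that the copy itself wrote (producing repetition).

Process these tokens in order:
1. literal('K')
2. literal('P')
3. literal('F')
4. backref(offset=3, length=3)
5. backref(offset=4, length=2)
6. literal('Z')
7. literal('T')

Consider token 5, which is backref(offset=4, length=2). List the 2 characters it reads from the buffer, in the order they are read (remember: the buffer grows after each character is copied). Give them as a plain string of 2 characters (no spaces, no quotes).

Token 1: literal('K'). Output: "K"
Token 2: literal('P'). Output: "KP"
Token 3: literal('F'). Output: "KPF"
Token 4: backref(off=3, len=3). Copied 'KPF' from pos 0. Output: "KPFKPF"
Token 5: backref(off=4, len=2). Buffer before: "KPFKPF" (len 6)
  byte 1: read out[2]='F', append. Buffer now: "KPFKPFF"
  byte 2: read out[3]='K', append. Buffer now: "KPFKPFFK"

Answer: FK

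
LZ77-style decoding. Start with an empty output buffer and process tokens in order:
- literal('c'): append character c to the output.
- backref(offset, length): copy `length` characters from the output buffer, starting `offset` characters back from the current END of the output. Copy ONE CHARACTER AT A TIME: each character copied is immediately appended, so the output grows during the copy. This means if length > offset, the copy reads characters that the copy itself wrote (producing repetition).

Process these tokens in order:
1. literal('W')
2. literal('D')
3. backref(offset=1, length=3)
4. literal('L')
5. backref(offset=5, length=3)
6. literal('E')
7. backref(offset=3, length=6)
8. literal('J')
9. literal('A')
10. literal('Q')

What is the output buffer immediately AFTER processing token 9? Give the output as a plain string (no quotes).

Token 1: literal('W'). Output: "W"
Token 2: literal('D'). Output: "WD"
Token 3: backref(off=1, len=3) (overlapping!). Copied 'DDD' from pos 1. Output: "WDDDD"
Token 4: literal('L'). Output: "WDDDDL"
Token 5: backref(off=5, len=3). Copied 'DDD' from pos 1. Output: "WDDDDLDDD"
Token 6: literal('E'). Output: "WDDDDLDDDE"
Token 7: backref(off=3, len=6) (overlapping!). Copied 'DDEDDE' from pos 7. Output: "WDDDDLDDDEDDEDDE"
Token 8: literal('J'). Output: "WDDDDLDDDEDDEDDEJ"
Token 9: literal('A'). Output: "WDDDDLDDDEDDEDDEJA"

Answer: WDDDDLDDDEDDEDDEJA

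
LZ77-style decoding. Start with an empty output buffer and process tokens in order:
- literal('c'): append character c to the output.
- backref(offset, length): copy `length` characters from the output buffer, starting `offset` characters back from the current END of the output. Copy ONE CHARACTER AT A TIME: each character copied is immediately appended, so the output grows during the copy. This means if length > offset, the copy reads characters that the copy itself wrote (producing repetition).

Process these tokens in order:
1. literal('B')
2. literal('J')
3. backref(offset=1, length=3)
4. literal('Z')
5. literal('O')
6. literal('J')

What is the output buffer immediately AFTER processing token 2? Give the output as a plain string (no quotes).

Answer: BJ

Derivation:
Token 1: literal('B'). Output: "B"
Token 2: literal('J'). Output: "BJ"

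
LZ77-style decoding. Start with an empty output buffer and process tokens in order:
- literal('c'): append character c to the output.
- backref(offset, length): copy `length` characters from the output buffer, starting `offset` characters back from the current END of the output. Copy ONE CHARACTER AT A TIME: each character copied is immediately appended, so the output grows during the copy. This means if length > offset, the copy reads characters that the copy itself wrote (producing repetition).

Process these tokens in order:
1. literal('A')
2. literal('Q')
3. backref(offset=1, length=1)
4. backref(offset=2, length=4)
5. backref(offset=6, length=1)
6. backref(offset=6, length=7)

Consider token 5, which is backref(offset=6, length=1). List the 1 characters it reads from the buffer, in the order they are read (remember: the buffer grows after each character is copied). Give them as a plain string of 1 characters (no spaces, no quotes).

Token 1: literal('A'). Output: "A"
Token 2: literal('Q'). Output: "AQ"
Token 3: backref(off=1, len=1). Copied 'Q' from pos 1. Output: "AQQ"
Token 4: backref(off=2, len=4) (overlapping!). Copied 'QQQQ' from pos 1. Output: "AQQQQQQ"
Token 5: backref(off=6, len=1). Buffer before: "AQQQQQQ" (len 7)
  byte 1: read out[1]='Q', append. Buffer now: "AQQQQQQQ"

Answer: Q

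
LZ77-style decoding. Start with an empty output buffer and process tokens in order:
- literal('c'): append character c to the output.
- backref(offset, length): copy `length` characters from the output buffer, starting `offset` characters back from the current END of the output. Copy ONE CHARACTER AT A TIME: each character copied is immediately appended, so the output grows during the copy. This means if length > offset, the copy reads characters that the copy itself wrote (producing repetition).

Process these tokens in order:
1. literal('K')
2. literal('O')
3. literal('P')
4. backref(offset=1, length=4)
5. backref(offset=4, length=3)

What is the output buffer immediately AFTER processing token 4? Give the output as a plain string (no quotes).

Token 1: literal('K'). Output: "K"
Token 2: literal('O'). Output: "KO"
Token 3: literal('P'). Output: "KOP"
Token 4: backref(off=1, len=4) (overlapping!). Copied 'PPPP' from pos 2. Output: "KOPPPPP"

Answer: KOPPPPP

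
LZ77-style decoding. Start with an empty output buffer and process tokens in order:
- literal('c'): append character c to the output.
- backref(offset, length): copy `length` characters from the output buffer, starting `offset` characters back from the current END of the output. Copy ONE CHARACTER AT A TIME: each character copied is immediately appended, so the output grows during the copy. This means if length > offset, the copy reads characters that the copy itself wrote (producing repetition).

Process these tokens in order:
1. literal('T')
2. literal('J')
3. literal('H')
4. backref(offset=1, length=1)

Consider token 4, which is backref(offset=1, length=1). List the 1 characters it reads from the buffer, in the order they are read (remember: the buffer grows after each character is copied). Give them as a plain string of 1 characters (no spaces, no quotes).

Answer: H

Derivation:
Token 1: literal('T'). Output: "T"
Token 2: literal('J'). Output: "TJ"
Token 3: literal('H'). Output: "TJH"
Token 4: backref(off=1, len=1). Buffer before: "TJH" (len 3)
  byte 1: read out[2]='H', append. Buffer now: "TJHH"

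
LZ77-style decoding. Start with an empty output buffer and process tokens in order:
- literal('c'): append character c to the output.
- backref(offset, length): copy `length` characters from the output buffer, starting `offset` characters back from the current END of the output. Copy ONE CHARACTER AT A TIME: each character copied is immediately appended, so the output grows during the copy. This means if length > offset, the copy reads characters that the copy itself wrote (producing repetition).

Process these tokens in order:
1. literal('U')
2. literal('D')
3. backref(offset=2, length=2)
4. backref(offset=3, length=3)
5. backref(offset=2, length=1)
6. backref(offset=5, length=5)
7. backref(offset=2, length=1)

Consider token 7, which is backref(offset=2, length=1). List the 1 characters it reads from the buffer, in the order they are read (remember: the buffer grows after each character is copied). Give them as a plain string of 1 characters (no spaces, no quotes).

Answer: D

Derivation:
Token 1: literal('U'). Output: "U"
Token 2: literal('D'). Output: "UD"
Token 3: backref(off=2, len=2). Copied 'UD' from pos 0. Output: "UDUD"
Token 4: backref(off=3, len=3). Copied 'DUD' from pos 1. Output: "UDUDDUD"
Token 5: backref(off=2, len=1). Copied 'U' from pos 5. Output: "UDUDDUDU"
Token 6: backref(off=5, len=5). Copied 'DDUDU' from pos 3. Output: "UDUDDUDUDDUDU"
Token 7: backref(off=2, len=1). Buffer before: "UDUDDUDUDDUDU" (len 13)
  byte 1: read out[11]='D', append. Buffer now: "UDUDDUDUDDUDUD"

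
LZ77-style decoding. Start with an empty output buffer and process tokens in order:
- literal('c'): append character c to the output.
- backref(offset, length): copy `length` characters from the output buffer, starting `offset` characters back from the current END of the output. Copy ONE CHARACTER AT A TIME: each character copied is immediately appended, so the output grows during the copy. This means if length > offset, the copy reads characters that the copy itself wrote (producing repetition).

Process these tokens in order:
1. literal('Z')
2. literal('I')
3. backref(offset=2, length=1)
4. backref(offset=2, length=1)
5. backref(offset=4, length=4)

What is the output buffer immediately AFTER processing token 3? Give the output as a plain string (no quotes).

Token 1: literal('Z'). Output: "Z"
Token 2: literal('I'). Output: "ZI"
Token 3: backref(off=2, len=1). Copied 'Z' from pos 0. Output: "ZIZ"

Answer: ZIZ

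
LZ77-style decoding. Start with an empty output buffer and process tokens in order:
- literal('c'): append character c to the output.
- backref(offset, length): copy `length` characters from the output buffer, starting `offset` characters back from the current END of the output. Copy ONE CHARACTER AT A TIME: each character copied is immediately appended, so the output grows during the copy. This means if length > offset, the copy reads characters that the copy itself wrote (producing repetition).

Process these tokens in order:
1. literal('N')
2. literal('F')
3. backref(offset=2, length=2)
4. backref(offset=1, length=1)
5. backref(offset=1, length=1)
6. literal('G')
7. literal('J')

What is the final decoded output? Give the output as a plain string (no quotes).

Answer: NFNFFFGJ

Derivation:
Token 1: literal('N'). Output: "N"
Token 2: literal('F'). Output: "NF"
Token 3: backref(off=2, len=2). Copied 'NF' from pos 0. Output: "NFNF"
Token 4: backref(off=1, len=1). Copied 'F' from pos 3. Output: "NFNFF"
Token 5: backref(off=1, len=1). Copied 'F' from pos 4. Output: "NFNFFF"
Token 6: literal('G'). Output: "NFNFFFG"
Token 7: literal('J'). Output: "NFNFFFGJ"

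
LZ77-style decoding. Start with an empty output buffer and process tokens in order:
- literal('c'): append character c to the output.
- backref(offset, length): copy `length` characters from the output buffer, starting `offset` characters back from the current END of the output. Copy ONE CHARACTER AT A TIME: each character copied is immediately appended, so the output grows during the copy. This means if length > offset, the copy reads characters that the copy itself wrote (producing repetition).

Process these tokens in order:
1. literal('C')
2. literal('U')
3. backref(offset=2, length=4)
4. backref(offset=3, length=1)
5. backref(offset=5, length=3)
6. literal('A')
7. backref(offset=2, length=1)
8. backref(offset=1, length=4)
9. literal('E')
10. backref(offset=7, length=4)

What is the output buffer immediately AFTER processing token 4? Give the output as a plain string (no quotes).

Token 1: literal('C'). Output: "C"
Token 2: literal('U'). Output: "CU"
Token 3: backref(off=2, len=4) (overlapping!). Copied 'CUCU' from pos 0. Output: "CUCUCU"
Token 4: backref(off=3, len=1). Copied 'U' from pos 3. Output: "CUCUCUU"

Answer: CUCUCUU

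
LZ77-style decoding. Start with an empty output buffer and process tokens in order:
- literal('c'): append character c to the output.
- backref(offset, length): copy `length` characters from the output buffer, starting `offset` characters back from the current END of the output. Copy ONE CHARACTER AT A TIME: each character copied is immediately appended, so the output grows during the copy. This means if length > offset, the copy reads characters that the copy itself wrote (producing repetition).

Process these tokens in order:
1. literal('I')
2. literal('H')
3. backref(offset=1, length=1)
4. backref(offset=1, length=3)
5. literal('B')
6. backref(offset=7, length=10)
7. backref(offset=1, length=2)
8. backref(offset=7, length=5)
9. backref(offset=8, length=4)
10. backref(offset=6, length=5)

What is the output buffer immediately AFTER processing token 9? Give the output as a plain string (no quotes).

Answer: IHHHHHBIHHHHHBIHHHHHBIHHHHHH

Derivation:
Token 1: literal('I'). Output: "I"
Token 2: literal('H'). Output: "IH"
Token 3: backref(off=1, len=1). Copied 'H' from pos 1. Output: "IHH"
Token 4: backref(off=1, len=3) (overlapping!). Copied 'HHH' from pos 2. Output: "IHHHHH"
Token 5: literal('B'). Output: "IHHHHHB"
Token 6: backref(off=7, len=10) (overlapping!). Copied 'IHHHHHBIHH' from pos 0. Output: "IHHHHHBIHHHHHBIHH"
Token 7: backref(off=1, len=2) (overlapping!). Copied 'HH' from pos 16. Output: "IHHHHHBIHHHHHBIHHHH"
Token 8: backref(off=7, len=5). Copied 'HBIHH' from pos 12. Output: "IHHHHHBIHHHHHBIHHHHHBIHH"
Token 9: backref(off=8, len=4). Copied 'HHHH' from pos 16. Output: "IHHHHHBIHHHHHBIHHHHHBIHHHHHH"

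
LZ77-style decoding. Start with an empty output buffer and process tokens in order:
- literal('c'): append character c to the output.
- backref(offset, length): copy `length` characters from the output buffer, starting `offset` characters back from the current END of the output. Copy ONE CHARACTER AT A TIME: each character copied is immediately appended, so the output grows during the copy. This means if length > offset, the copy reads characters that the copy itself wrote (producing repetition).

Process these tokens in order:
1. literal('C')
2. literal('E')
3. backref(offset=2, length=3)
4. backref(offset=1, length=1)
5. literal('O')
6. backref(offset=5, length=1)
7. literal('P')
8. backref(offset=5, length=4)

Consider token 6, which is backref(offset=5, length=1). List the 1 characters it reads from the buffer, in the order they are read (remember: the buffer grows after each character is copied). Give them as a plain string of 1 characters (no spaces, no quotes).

Answer: C

Derivation:
Token 1: literal('C'). Output: "C"
Token 2: literal('E'). Output: "CE"
Token 3: backref(off=2, len=3) (overlapping!). Copied 'CEC' from pos 0. Output: "CECEC"
Token 4: backref(off=1, len=1). Copied 'C' from pos 4. Output: "CECECC"
Token 5: literal('O'). Output: "CECECCO"
Token 6: backref(off=5, len=1). Buffer before: "CECECCO" (len 7)
  byte 1: read out[2]='C', append. Buffer now: "CECECCOC"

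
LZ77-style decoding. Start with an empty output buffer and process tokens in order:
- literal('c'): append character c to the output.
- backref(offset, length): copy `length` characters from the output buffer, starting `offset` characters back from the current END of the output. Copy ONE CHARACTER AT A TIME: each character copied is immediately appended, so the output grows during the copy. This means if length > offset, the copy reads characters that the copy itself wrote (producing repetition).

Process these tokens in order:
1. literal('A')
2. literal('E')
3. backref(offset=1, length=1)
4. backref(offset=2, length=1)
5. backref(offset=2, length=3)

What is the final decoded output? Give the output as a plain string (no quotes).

Answer: AEEEEEE

Derivation:
Token 1: literal('A'). Output: "A"
Token 2: literal('E'). Output: "AE"
Token 3: backref(off=1, len=1). Copied 'E' from pos 1. Output: "AEE"
Token 4: backref(off=2, len=1). Copied 'E' from pos 1. Output: "AEEE"
Token 5: backref(off=2, len=3) (overlapping!). Copied 'EEE' from pos 2. Output: "AEEEEEE"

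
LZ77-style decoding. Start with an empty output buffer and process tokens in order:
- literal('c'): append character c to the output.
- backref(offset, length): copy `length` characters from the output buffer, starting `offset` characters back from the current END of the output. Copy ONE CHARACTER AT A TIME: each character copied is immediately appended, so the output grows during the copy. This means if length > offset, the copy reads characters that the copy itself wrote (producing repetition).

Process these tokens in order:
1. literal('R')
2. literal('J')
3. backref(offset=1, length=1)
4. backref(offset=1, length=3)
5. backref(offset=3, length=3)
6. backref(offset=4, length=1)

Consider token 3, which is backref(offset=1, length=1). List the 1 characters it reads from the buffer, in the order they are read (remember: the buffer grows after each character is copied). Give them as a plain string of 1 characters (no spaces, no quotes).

Token 1: literal('R'). Output: "R"
Token 2: literal('J'). Output: "RJ"
Token 3: backref(off=1, len=1). Buffer before: "RJ" (len 2)
  byte 1: read out[1]='J', append. Buffer now: "RJJ"

Answer: J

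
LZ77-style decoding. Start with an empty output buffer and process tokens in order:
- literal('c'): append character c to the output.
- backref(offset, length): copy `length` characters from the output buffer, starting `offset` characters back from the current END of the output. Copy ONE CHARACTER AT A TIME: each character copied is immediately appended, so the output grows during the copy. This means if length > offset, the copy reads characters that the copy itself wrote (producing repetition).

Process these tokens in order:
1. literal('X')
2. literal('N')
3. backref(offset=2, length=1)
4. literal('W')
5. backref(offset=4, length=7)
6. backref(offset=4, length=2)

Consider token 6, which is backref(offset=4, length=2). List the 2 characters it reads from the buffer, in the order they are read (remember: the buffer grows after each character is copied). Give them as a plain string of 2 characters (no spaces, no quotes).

Answer: WX

Derivation:
Token 1: literal('X'). Output: "X"
Token 2: literal('N'). Output: "XN"
Token 3: backref(off=2, len=1). Copied 'X' from pos 0. Output: "XNX"
Token 4: literal('W'). Output: "XNXW"
Token 5: backref(off=4, len=7) (overlapping!). Copied 'XNXWXNX' from pos 0. Output: "XNXWXNXWXNX"
Token 6: backref(off=4, len=2). Buffer before: "XNXWXNXWXNX" (len 11)
  byte 1: read out[7]='W', append. Buffer now: "XNXWXNXWXNXW"
  byte 2: read out[8]='X', append. Buffer now: "XNXWXNXWXNXWX"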